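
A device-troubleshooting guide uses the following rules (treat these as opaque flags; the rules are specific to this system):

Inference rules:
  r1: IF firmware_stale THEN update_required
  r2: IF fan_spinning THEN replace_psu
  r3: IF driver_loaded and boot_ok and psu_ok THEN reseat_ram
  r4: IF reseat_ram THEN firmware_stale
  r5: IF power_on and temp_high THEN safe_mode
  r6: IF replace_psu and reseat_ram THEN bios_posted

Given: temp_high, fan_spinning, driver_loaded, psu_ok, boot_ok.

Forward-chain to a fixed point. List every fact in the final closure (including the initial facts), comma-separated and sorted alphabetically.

bios_posted, boot_ok, driver_loaded, fan_spinning, firmware_stale, psu_ok, replace_psu, reseat_ram, temp_high, update_required

[1] r2 [IF fan_spinning THEN replace_psu]; r3 [IF driver_loaded and boot_ok and psu_ok THEN reseat_ram]. ⇒ new: replace_psu, reseat_ram.
[2] r4 [IF reseat_ram THEN firmware_stale]; r6 [IF replace_psu and reseat_ram THEN bios_posted]. ⇒ new: firmware_stale, bios_posted.
[3] r1 [IF firmware_stale THEN update_required]. ⇒ new: update_required.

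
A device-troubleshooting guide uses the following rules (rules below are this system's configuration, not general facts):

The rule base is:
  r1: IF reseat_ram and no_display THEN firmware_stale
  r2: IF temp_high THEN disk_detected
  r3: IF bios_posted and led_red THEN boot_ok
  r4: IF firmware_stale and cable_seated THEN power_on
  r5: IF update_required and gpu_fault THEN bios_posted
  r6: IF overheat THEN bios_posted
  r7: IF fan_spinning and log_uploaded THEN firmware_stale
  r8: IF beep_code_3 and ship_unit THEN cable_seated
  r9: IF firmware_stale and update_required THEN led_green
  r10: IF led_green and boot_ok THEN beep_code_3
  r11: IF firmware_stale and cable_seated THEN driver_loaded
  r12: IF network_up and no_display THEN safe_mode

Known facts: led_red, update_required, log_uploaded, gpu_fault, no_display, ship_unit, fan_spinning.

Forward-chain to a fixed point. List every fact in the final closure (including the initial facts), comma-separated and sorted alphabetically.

Round 1 fires r5, r7, giving bios_posted, firmware_stale.
Round 2 fires r3, r9, giving boot_ok, led_green.
Round 3 fires r10, giving beep_code_3.
Round 4 fires r8, giving cable_seated.
Round 5 fires r4, r11, giving power_on, driver_loaded.

beep_code_3, bios_posted, boot_ok, cable_seated, driver_loaded, fan_spinning, firmware_stale, gpu_fault, led_green, led_red, log_uploaded, no_display, power_on, ship_unit, update_required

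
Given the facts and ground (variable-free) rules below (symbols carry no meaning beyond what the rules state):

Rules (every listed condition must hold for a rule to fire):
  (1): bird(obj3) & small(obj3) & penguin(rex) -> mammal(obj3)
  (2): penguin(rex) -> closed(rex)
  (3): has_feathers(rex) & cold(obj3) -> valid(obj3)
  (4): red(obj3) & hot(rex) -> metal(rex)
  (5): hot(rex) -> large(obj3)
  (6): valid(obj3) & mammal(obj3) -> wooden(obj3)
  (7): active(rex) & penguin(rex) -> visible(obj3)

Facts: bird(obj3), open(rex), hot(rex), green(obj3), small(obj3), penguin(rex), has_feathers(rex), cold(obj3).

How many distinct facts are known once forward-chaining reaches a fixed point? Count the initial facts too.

13

Round 1: (1) [bird(obj3) & small(obj3) & penguin(rex) -> mammal(obj3)]; (2) [penguin(rex) -> closed(rex)]; (3) [has_feathers(rex) & cold(obj3) -> valid(obj3)]; (5) [hot(rex) -> large(obj3)]. New: mammal(obj3), closed(rex), valid(obj3), large(obj3).
Round 2: (6) [valid(obj3) & mammal(obj3) -> wooden(obj3)]. New: wooden(obj3).
Closure: {bird(obj3), closed(rex), cold(obj3), green(obj3), has_feathers(rex), hot(rex), large(obj3), mammal(obj3), open(rex), penguin(rex), small(obj3), valid(obj3), wooden(obj3)} — 13 facts.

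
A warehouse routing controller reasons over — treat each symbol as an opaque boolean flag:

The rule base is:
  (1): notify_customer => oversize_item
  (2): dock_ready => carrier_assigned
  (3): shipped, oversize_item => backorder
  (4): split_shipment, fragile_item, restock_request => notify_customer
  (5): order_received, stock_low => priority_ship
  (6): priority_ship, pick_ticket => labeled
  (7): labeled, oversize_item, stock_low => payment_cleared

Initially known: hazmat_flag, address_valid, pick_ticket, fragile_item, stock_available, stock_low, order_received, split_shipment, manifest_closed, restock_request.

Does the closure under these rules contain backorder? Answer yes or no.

no

Round 1 fires (4), (5), giving notify_customer, priority_ship.
Round 2 fires (1), (6), giving oversize_item, labeled.
Round 3 fires (7), giving payment_cleared.
Fixed point reached. backorder is concluded only by (3); (3) needs shipped (never derived).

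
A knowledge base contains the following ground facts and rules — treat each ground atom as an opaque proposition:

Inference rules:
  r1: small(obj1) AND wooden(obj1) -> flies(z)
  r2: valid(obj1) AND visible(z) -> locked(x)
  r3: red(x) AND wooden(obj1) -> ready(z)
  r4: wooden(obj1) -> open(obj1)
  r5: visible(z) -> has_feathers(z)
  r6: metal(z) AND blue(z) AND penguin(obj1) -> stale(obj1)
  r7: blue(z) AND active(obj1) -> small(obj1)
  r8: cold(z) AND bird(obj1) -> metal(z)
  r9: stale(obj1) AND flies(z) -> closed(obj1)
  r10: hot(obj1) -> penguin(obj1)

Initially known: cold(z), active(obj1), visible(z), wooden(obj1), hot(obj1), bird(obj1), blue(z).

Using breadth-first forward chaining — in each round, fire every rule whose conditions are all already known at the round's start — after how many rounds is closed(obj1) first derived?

3

[1] r4 [wooden(obj1) -> open(obj1)]; r5 [visible(z) -> has_feathers(z)]; r7 [blue(z) AND active(obj1) -> small(obj1)]; r8 [cold(z) AND bird(obj1) -> metal(z)]; r10 [hot(obj1) -> penguin(obj1)]. ⇒ new: open(obj1), has_feathers(z), small(obj1), metal(z), penguin(obj1).
[2] r1 [small(obj1) AND wooden(obj1) -> flies(z)]; r6 [metal(z) AND blue(z) AND penguin(obj1) -> stale(obj1)]. ⇒ new: flies(z), stale(obj1).
[3] r9 [stale(obj1) AND flies(z) -> closed(obj1)]. ⇒ new: closed(obj1).
closed(obj1) first appears in round 3.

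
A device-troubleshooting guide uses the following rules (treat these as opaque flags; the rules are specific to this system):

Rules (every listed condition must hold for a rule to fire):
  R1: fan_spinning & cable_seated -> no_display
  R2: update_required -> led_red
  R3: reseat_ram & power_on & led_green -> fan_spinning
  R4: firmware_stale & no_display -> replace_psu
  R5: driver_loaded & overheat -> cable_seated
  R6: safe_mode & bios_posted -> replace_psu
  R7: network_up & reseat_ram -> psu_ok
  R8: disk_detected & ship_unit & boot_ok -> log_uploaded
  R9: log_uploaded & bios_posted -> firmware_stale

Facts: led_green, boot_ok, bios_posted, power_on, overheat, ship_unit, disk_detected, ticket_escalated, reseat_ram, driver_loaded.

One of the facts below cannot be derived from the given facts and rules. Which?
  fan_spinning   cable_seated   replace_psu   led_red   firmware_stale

led_red

[1] R3 [reseat_ram & power_on & led_green -> fan_spinning]; R5 [driver_loaded & overheat -> cable_seated]; R8 [disk_detected & ship_unit & boot_ok -> log_uploaded]. ⇒ new: fan_spinning, cable_seated, log_uploaded.
[2] R1 [fan_spinning & cable_seated -> no_display]; R9 [log_uploaded & bios_posted -> firmware_stale]. ⇒ new: no_display, firmware_stale.
[3] R4 [firmware_stale & no_display -> replace_psu]. ⇒ new: replace_psu.
Derived: fan_spinning (round 1), firmware_stale (round 2), cable_seated (round 1), replace_psu (round 3). led_red never appears in any round.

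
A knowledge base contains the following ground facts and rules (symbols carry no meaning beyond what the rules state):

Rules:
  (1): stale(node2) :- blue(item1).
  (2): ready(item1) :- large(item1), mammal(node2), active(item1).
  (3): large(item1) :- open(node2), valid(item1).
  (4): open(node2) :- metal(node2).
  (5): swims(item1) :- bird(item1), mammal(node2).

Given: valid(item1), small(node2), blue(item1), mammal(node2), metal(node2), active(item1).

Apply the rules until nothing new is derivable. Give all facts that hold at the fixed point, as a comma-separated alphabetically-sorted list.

active(item1), blue(item1), large(item1), mammal(node2), metal(node2), open(node2), ready(item1), small(node2), stale(node2), valid(item1)

Round 1 fires (1), (4), giving stale(node2), open(node2).
Round 2 fires (3), giving large(item1).
Round 3 fires (2), giving ready(item1).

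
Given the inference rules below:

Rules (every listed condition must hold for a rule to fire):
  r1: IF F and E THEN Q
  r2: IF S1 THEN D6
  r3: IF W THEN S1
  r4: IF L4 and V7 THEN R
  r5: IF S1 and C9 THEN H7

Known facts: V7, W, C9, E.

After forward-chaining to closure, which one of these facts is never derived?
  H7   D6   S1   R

[1] r3 [IF W THEN S1]. ⇒ new: S1.
[2] r2 [IF S1 THEN D6]; r5 [IF S1 and C9 THEN H7]. ⇒ new: D6, H7.
Derived: H7 (round 2), S1 (round 1), D6 (round 2). R never appears in any round.

R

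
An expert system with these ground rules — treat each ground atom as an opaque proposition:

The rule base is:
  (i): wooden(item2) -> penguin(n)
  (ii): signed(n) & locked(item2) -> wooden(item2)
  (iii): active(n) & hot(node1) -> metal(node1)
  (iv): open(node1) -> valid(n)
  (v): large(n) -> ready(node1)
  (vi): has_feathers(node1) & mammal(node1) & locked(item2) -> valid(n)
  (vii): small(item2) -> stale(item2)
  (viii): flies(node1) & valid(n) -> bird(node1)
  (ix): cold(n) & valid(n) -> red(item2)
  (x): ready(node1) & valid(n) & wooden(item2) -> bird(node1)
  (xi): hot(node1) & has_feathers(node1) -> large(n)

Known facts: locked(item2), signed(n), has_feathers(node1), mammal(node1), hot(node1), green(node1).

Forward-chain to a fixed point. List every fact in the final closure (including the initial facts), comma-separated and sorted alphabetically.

bird(node1), green(node1), has_feathers(node1), hot(node1), large(n), locked(item2), mammal(node1), penguin(n), ready(node1), signed(n), valid(n), wooden(item2)

Round 1: (ii) [signed(n) & locked(item2) -> wooden(item2)]; (vi) [has_feathers(node1) & mammal(node1) & locked(item2) -> valid(n)]; (xi) [hot(node1) & has_feathers(node1) -> large(n)]. Adds wooden(item2), valid(n), large(n).
Round 2: (i) [wooden(item2) -> penguin(n)]; (v) [large(n) -> ready(node1)]. Adds penguin(n), ready(node1).
Round 3: (x) [ready(node1) & valid(n) & wooden(item2) -> bird(node1)]. Adds bird(node1).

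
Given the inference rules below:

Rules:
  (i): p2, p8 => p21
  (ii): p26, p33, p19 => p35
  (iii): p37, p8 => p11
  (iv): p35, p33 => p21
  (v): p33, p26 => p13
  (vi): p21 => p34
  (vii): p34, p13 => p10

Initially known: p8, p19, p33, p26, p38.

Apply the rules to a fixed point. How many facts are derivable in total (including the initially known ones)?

10

Round 1 — (ii), (v), derive p35, p13.
Round 2 — (iv), derive p21.
Round 3 — (vi), derive p34.
Round 4 — (vii), derive p10.
Closure: {p10, p13, p19, p21, p26, p33, p34, p35, p38, p8} — 10 facts.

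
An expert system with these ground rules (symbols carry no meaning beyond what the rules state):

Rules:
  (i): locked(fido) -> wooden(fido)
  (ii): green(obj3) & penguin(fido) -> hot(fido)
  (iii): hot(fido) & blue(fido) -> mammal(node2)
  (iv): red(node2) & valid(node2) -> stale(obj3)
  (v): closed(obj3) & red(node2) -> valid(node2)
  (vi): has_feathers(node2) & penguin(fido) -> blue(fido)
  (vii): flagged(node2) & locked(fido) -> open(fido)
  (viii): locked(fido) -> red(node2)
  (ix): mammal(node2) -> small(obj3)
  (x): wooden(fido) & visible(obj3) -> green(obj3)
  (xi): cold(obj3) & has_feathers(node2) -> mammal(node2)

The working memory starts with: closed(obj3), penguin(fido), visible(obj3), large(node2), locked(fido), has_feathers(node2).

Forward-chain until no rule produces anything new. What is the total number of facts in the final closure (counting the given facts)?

15

[1] (i) [locked(fido) -> wooden(fido)]; (vi) [has_feathers(node2) & penguin(fido) -> blue(fido)]; (viii) [locked(fido) -> red(node2)]. ⇒ new: wooden(fido), blue(fido), red(node2).
[2] (v) [closed(obj3) & red(node2) -> valid(node2)]; (x) [wooden(fido) & visible(obj3) -> green(obj3)]. ⇒ new: valid(node2), green(obj3).
[3] (ii) [green(obj3) & penguin(fido) -> hot(fido)]; (iv) [red(node2) & valid(node2) -> stale(obj3)]. ⇒ new: hot(fido), stale(obj3).
[4] (iii) [hot(fido) & blue(fido) -> mammal(node2)]. ⇒ new: mammal(node2).
[5] (ix) [mammal(node2) -> small(obj3)]. ⇒ new: small(obj3).
Closure: {blue(fido), closed(obj3), green(obj3), has_feathers(node2), hot(fido), large(node2), locked(fido), mammal(node2), penguin(fido), red(node2), small(obj3), stale(obj3), valid(node2), visible(obj3), wooden(fido)} — 15 facts.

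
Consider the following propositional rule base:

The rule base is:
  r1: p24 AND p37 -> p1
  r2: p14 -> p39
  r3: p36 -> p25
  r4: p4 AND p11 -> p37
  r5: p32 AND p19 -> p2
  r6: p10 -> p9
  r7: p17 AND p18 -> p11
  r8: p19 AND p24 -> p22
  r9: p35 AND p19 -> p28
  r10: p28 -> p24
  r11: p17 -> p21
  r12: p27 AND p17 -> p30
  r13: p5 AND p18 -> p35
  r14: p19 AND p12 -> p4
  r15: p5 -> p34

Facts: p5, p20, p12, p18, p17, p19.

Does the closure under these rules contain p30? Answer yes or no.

no

Round 1 fires r7, r11, r13, r14, r15, giving p11, p21, p35, p4, p34.
Round 2 fires r4, r9, giving p37, p28.
Round 3 fires r10, giving p24.
Round 4 fires r1, r8, giving p1, p22.
Fixed point reached. p30 is concluded only by r12; r12 needs p27 (never derived).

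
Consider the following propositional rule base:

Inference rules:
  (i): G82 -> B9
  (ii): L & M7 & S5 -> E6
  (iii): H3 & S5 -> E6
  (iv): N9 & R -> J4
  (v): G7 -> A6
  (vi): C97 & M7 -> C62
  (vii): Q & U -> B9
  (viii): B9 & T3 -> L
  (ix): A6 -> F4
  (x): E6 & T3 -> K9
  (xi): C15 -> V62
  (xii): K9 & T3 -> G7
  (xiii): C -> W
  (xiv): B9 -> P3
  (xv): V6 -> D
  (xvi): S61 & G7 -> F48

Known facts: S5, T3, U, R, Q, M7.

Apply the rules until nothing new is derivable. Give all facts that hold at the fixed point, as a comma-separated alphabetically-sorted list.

Round 1: (vii) [Q & U -> B9]. Adds B9.
Round 2: (viii) [B9 & T3 -> L]; (xiv) [B9 -> P3]. Adds L, P3.
Round 3: (ii) [L & M7 & S5 -> E6]. Adds E6.
Round 4: (x) [E6 & T3 -> K9]. Adds K9.
Round 5: (xii) [K9 & T3 -> G7]. Adds G7.
Round 6: (v) [G7 -> A6]. Adds A6.
Round 7: (ix) [A6 -> F4]. Adds F4.

A6, B9, E6, F4, G7, K9, L, M7, P3, Q, R, S5, T3, U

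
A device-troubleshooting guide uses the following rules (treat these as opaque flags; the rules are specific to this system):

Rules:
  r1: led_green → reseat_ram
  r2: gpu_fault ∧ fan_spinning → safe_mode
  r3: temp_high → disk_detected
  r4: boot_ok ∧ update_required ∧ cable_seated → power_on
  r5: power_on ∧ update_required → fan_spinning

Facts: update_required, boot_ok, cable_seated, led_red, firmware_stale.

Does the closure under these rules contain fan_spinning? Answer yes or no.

yes

Round 1 fires r4, giving power_on.
Round 2 fires r5, giving fan_spinning.
fan_spinning appears in round 2, so it is derivable.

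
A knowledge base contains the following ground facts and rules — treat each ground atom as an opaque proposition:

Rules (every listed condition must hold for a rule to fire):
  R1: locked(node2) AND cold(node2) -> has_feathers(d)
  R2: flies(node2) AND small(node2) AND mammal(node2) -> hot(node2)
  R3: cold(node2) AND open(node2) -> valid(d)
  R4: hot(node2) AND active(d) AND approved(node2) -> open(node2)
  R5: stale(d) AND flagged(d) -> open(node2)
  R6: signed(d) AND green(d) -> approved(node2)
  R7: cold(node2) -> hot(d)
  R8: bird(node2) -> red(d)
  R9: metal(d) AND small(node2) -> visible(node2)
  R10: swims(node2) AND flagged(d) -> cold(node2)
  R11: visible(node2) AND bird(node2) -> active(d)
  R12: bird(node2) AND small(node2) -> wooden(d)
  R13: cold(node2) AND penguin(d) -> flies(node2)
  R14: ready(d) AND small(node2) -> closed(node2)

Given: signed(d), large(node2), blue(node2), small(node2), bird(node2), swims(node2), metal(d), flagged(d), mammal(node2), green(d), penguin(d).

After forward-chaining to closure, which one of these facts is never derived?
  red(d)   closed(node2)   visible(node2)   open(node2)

closed(node2)

Round 1: R6 [signed(d) AND green(d) -> approved(node2)]; R8 [bird(node2) -> red(d)]; R9 [metal(d) AND small(node2) -> visible(node2)]; R10 [swims(node2) AND flagged(d) -> cold(node2)]; R12 [bird(node2) AND small(node2) -> wooden(d)]. Adds approved(node2), red(d), visible(node2), cold(node2), wooden(d).
Round 2: R7 [cold(node2) -> hot(d)]; R11 [visible(node2) AND bird(node2) -> active(d)]; R13 [cold(node2) AND penguin(d) -> flies(node2)]. Adds hot(d), active(d), flies(node2).
Round 3: R2 [flies(node2) AND small(node2) AND mammal(node2) -> hot(node2)]. Adds hot(node2).
Round 4: R4 [hot(node2) AND active(d) AND approved(node2) -> open(node2)]. Adds open(node2).
Round 5: R3 [cold(node2) AND open(node2) -> valid(d)]. Adds valid(d).
Derived: visible(node2) (round 1), red(d) (round 1), open(node2) (round 4). closed(node2) never appears in any round.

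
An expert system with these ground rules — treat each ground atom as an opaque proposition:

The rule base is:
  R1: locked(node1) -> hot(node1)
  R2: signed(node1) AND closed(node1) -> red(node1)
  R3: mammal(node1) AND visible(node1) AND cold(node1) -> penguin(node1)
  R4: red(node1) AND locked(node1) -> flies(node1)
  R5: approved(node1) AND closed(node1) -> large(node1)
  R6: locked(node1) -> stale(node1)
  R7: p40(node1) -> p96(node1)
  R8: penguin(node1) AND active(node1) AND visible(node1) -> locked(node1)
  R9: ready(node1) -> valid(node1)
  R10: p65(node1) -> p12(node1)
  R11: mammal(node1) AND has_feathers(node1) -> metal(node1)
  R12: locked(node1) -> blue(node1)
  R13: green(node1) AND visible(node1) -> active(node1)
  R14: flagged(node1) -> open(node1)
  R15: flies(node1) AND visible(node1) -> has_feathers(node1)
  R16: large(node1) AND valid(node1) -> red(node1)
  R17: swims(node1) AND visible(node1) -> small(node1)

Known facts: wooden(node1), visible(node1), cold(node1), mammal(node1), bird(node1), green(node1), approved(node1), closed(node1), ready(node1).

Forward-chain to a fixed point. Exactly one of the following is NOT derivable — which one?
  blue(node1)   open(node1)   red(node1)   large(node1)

open(node1)

Round 1: R3 [mammal(node1) AND visible(node1) AND cold(node1) -> penguin(node1)]; R5 [approved(node1) AND closed(node1) -> large(node1)]; R9 [ready(node1) -> valid(node1)]; R13 [green(node1) AND visible(node1) -> active(node1)]. New: penguin(node1), large(node1), valid(node1), active(node1).
Round 2: R8 [penguin(node1) AND active(node1) AND visible(node1) -> locked(node1)]; R16 [large(node1) AND valid(node1) -> red(node1)]. New: locked(node1), red(node1).
Round 3: R1 [locked(node1) -> hot(node1)]; R4 [red(node1) AND locked(node1) -> flies(node1)]; R6 [locked(node1) -> stale(node1)]; R12 [locked(node1) -> blue(node1)]. New: hot(node1), flies(node1), stale(node1), blue(node1).
Round 4: R15 [flies(node1) AND visible(node1) -> has_feathers(node1)]. New: has_feathers(node1).
Round 5: R11 [mammal(node1) AND has_feathers(node1) -> metal(node1)]. New: metal(node1).
Derived: large(node1) (round 1), blue(node1) (round 3), red(node1) (round 2). open(node1) never appears in any round.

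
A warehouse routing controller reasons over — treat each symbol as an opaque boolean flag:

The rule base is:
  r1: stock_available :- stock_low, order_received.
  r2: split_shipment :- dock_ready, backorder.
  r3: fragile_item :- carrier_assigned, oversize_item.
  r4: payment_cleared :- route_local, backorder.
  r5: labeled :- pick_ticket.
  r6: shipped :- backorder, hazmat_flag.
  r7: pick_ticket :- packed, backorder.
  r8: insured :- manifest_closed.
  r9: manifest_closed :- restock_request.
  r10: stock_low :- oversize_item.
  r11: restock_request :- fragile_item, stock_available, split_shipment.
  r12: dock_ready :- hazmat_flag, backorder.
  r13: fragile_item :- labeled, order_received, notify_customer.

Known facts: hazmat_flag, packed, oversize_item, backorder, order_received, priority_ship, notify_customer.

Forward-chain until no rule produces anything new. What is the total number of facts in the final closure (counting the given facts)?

[1] r6 [shipped :- backorder, hazmat_flag.]; r7 [pick_ticket :- packed, backorder.]; r10 [stock_low :- oversize_item.]; r12 [dock_ready :- hazmat_flag, backorder.]. ⇒ new: shipped, pick_ticket, stock_low, dock_ready.
[2] r1 [stock_available :- stock_low, order_received.]; r2 [split_shipment :- dock_ready, backorder.]; r5 [labeled :- pick_ticket.]. ⇒ new: stock_available, split_shipment, labeled.
[3] r13 [fragile_item :- labeled, order_received, notify_customer.]. ⇒ new: fragile_item.
[4] r11 [restock_request :- fragile_item, stock_available, split_shipment.]. ⇒ new: restock_request.
[5] r9 [manifest_closed :- restock_request.]. ⇒ new: manifest_closed.
[6] r8 [insured :- manifest_closed.]. ⇒ new: insured.
Closure: {backorder, dock_ready, fragile_item, hazmat_flag, insured, labeled, manifest_closed, notify_customer, order_received, oversize_item, packed, pick_ticket, priority_ship, restock_request, shipped, split_shipment, stock_available, stock_low} — 18 facts.

18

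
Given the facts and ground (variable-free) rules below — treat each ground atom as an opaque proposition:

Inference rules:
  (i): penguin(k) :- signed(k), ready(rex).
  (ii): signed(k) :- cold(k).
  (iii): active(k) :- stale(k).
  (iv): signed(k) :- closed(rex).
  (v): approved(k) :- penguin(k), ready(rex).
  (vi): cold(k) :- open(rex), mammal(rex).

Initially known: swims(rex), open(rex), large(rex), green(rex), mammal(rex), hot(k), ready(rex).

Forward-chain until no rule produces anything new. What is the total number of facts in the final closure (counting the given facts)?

11

Round 1 fires (vi), giving cold(k).
Round 2 fires (ii), giving signed(k).
Round 3 fires (i), giving penguin(k).
Round 4 fires (v), giving approved(k).
Closure: {approved(k), cold(k), green(rex), hot(k), large(rex), mammal(rex), open(rex), penguin(k), ready(rex), signed(k), swims(rex)} — 11 facts.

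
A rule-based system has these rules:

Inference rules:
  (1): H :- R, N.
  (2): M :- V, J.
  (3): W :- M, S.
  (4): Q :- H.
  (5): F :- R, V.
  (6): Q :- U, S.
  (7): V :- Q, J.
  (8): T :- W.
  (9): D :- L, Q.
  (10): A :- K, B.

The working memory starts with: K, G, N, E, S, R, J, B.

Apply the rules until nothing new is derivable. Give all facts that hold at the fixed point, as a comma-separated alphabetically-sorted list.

Round 1: (1) [H :- R, N.]; (10) [A :- K, B.]. New: H, A.
Round 2: (4) [Q :- H.]. New: Q.
Round 3: (7) [V :- Q, J.]. New: V.
Round 4: (2) [M :- V, J.]; (5) [F :- R, V.]. New: M, F.
Round 5: (3) [W :- M, S.]. New: W.
Round 6: (8) [T :- W.]. New: T.

A, B, E, F, G, H, J, K, M, N, Q, R, S, T, V, W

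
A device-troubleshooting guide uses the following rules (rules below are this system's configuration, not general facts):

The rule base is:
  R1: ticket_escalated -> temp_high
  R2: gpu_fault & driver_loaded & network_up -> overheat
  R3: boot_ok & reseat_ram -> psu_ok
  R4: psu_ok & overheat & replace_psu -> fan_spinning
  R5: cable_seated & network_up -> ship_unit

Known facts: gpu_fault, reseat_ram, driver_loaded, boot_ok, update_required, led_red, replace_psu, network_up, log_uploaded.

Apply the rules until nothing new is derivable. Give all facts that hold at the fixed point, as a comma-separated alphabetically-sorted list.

boot_ok, driver_loaded, fan_spinning, gpu_fault, led_red, log_uploaded, network_up, overheat, psu_ok, replace_psu, reseat_ram, update_required

Round 1: R2 [gpu_fault & driver_loaded & network_up -> overheat]; R3 [boot_ok & reseat_ram -> psu_ok]. New: overheat, psu_ok.
Round 2: R4 [psu_ok & overheat & replace_psu -> fan_spinning]. New: fan_spinning.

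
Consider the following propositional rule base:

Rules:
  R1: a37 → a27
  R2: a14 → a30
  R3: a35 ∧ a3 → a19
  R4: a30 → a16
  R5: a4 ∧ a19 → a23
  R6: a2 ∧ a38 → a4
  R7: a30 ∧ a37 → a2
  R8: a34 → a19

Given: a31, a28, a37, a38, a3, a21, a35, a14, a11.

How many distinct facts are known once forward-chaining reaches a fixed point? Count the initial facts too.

16

Round 1 — R1, R2, R3, derive a27, a30, a19.
Round 2 — R4, R7, derive a16, a2.
Round 3 — R6, derive a4.
Round 4 — R5, derive a23.
Closure: {a11, a14, a16, a19, a2, a21, a23, a27, a28, a3, a30, a31, a35, a37, a38, a4} — 16 facts.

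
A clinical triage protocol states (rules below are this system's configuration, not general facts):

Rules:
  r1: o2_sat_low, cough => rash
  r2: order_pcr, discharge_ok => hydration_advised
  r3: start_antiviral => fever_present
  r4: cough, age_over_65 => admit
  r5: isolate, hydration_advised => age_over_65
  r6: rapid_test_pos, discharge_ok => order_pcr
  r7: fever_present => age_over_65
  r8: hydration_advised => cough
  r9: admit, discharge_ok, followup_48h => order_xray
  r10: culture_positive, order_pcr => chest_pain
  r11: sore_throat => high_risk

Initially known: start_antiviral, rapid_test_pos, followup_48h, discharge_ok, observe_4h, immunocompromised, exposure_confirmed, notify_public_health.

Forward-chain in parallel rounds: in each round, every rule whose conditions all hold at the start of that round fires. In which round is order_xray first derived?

5

Round 1 fires r3, r6, giving fever_present, order_pcr.
Round 2 fires r2, r7, giving hydration_advised, age_over_65.
Round 3 fires r8, giving cough.
Round 4 fires r4, giving admit.
Round 5 fires r9, giving order_xray.
order_xray first appears in round 5.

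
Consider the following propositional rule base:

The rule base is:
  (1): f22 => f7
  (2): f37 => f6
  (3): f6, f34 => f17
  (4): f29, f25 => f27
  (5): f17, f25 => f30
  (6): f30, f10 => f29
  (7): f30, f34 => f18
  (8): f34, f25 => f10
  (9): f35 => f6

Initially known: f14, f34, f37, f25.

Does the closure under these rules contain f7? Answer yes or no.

no

Round 1: (2) [f37 => f6]; (8) [f34, f25 => f10]. Adds f6, f10.
Round 2: (3) [f6, f34 => f17]. Adds f17.
Round 3: (5) [f17, f25 => f30]. Adds f30.
Round 4: (6) [f30, f10 => f29]; (7) [f30, f34 => f18]. Adds f29, f18.
Round 5: (4) [f29, f25 => f27]. Adds f27.
Fixed point reached. f7 is concluded only by (1); (1) needs f22 (never derived).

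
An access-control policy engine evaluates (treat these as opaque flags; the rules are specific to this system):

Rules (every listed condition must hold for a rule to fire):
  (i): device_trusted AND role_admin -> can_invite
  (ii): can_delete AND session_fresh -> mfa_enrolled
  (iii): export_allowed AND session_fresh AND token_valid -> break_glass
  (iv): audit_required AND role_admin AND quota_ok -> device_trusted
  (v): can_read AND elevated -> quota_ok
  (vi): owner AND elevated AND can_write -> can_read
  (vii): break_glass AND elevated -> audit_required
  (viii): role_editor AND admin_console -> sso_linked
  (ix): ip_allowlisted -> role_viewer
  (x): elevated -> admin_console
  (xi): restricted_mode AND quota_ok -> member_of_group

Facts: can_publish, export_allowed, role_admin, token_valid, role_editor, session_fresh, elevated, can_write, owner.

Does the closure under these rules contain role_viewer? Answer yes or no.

Round 1 fires (iii), (vi), (x), giving break_glass, can_read, admin_console.
Round 2 fires (v), (vii), (viii), giving quota_ok, audit_required, sso_linked.
Round 3 fires (iv), giving device_trusted.
Round 4 fires (i), giving can_invite.
Fixed point reached. role_viewer is concluded only by (ix); (ix) needs ip_allowlisted (never derived).

no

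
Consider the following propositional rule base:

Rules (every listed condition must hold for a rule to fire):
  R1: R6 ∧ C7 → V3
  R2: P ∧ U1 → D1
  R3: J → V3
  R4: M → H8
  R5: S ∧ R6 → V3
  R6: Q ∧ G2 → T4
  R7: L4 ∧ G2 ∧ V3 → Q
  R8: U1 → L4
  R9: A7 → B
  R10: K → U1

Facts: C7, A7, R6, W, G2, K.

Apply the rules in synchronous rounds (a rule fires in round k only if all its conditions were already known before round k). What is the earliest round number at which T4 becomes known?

Round 1: R1 [R6 ∧ C7 → V3]; R9 [A7 → B]; R10 [K → U1]. New: V3, B, U1.
Round 2: R8 [U1 → L4]. New: L4.
Round 3: R7 [L4 ∧ G2 ∧ V3 → Q]. New: Q.
Round 4: R6 [Q ∧ G2 → T4]. New: T4.
T4 first appears in round 4.

4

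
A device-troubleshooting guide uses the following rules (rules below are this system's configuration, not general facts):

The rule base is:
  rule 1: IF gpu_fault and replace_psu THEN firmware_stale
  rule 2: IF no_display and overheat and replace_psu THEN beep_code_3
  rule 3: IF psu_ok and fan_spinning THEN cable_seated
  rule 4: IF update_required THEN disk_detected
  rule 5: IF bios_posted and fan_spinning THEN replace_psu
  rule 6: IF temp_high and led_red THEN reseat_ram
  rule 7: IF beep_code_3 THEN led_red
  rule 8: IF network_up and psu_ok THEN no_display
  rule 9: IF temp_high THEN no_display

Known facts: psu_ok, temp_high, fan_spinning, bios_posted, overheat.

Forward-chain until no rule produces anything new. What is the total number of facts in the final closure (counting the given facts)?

Round 1: rule 3 [IF psu_ok and fan_spinning THEN cable_seated]; rule 5 [IF bios_posted and fan_spinning THEN replace_psu]; rule 9 [IF temp_high THEN no_display]. New: cable_seated, replace_psu, no_display.
Round 2: rule 2 [IF no_display and overheat and replace_psu THEN beep_code_3]. New: beep_code_3.
Round 3: rule 7 [IF beep_code_3 THEN led_red]. New: led_red.
Round 4: rule 6 [IF temp_high and led_red THEN reseat_ram]. New: reseat_ram.
Closure: {beep_code_3, bios_posted, cable_seated, fan_spinning, led_red, no_display, overheat, psu_ok, replace_psu, reseat_ram, temp_high} — 11 facts.

11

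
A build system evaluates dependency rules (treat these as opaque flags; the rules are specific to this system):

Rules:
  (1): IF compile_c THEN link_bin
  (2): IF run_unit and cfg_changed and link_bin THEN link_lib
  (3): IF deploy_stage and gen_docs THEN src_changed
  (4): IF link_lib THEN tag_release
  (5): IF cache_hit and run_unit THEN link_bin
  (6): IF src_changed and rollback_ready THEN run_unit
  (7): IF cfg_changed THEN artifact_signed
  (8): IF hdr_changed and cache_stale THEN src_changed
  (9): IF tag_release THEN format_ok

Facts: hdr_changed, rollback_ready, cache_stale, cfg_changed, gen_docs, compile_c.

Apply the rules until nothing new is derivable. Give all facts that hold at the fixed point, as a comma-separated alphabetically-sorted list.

artifact_signed, cache_stale, cfg_changed, compile_c, format_ok, gen_docs, hdr_changed, link_bin, link_lib, rollback_ready, run_unit, src_changed, tag_release

Round 1 — (1), (7), (8), derive link_bin, artifact_signed, src_changed.
Round 2 — (6), derive run_unit.
Round 3 — (2), derive link_lib.
Round 4 — (4), derive tag_release.
Round 5 — (9), derive format_ok.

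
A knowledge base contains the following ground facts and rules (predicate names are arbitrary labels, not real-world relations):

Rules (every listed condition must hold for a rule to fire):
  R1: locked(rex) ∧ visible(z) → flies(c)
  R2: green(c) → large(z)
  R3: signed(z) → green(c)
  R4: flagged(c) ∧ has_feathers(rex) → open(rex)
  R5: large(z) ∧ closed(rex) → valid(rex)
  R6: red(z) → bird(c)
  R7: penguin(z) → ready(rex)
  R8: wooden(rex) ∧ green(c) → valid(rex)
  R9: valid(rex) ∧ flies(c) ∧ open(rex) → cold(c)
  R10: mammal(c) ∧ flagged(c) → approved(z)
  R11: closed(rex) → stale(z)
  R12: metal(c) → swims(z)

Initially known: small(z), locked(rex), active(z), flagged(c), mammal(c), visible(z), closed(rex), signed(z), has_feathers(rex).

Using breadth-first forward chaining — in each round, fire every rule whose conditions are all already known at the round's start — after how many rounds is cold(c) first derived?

4

Round 1: R1 [locked(rex) ∧ visible(z) → flies(c)]; R3 [signed(z) → green(c)]; R4 [flagged(c) ∧ has_feathers(rex) → open(rex)]; R10 [mammal(c) ∧ flagged(c) → approved(z)]; R11 [closed(rex) → stale(z)]. New: flies(c), green(c), open(rex), approved(z), stale(z).
Round 2: R2 [green(c) → large(z)]. New: large(z).
Round 3: R5 [large(z) ∧ closed(rex) → valid(rex)]. New: valid(rex).
Round 4: R9 [valid(rex) ∧ flies(c) ∧ open(rex) → cold(c)]. New: cold(c).
cold(c) first appears in round 4.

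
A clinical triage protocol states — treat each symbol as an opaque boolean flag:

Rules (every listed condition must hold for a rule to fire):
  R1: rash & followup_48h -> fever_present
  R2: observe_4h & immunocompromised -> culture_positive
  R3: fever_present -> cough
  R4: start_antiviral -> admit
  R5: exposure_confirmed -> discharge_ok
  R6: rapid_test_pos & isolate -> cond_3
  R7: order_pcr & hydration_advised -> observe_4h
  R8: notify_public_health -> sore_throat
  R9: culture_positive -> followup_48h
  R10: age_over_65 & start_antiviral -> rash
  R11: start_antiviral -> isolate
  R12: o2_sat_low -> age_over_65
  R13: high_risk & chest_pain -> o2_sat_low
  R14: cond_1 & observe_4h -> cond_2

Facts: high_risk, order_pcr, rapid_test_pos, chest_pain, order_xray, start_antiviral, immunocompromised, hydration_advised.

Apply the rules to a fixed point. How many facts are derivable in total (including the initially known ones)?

19

Round 1 fires R4, R7, R11, R13, giving admit, observe_4h, isolate, o2_sat_low.
Round 2 fires R2, R6, R12, giving culture_positive, cond_3, age_over_65.
Round 3 fires R9, R10, giving followup_48h, rash.
Round 4 fires R1, giving fever_present.
Round 5 fires R3, giving cough.
Closure: {admit, age_over_65, chest_pain, cond_3, cough, culture_positive, fever_present, followup_48h, high_risk, hydration_advised, immunocompromised, isolate, o2_sat_low, observe_4h, order_pcr, order_xray, rapid_test_pos, rash, start_antiviral} — 19 facts.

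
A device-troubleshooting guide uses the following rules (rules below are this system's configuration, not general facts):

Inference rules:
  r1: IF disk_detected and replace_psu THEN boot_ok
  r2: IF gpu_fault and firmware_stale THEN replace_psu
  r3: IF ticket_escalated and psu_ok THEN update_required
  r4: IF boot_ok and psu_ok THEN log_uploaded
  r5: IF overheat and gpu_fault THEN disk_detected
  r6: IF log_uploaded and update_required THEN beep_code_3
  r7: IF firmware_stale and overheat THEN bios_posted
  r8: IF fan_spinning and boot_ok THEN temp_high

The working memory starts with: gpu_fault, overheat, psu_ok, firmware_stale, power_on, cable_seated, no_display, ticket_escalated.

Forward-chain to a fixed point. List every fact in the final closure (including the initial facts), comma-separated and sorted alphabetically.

Round 1: r2 [IF gpu_fault and firmware_stale THEN replace_psu]; r3 [IF ticket_escalated and psu_ok THEN update_required]; r5 [IF overheat and gpu_fault THEN disk_detected]; r7 [IF firmware_stale and overheat THEN bios_posted]. New: replace_psu, update_required, disk_detected, bios_posted.
Round 2: r1 [IF disk_detected and replace_psu THEN boot_ok]. New: boot_ok.
Round 3: r4 [IF boot_ok and psu_ok THEN log_uploaded]. New: log_uploaded.
Round 4: r6 [IF log_uploaded and update_required THEN beep_code_3]. New: beep_code_3.

beep_code_3, bios_posted, boot_ok, cable_seated, disk_detected, firmware_stale, gpu_fault, log_uploaded, no_display, overheat, power_on, psu_ok, replace_psu, ticket_escalated, update_required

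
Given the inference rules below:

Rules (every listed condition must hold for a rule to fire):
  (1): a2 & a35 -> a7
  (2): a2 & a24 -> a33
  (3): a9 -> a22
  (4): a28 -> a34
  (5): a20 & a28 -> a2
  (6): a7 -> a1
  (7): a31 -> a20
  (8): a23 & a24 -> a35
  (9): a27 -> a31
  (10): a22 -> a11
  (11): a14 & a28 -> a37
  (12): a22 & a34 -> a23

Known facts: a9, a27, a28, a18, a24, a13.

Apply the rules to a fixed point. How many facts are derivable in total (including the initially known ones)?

Round 1: (3) [a9 -> a22]; (4) [a28 -> a34]; (9) [a27 -> a31]. Adds a22, a34, a31.
Round 2: (7) [a31 -> a20]; (10) [a22 -> a11]; (12) [a22 & a34 -> a23]. Adds a20, a11, a23.
Round 3: (5) [a20 & a28 -> a2]; (8) [a23 & a24 -> a35]. Adds a2, a35.
Round 4: (1) [a2 & a35 -> a7]; (2) [a2 & a24 -> a33]. Adds a7, a33.
Round 5: (6) [a7 -> a1]. Adds a1.
Closure: {a1, a11, a13, a18, a2, a20, a22, a23, a24, a27, a28, a31, a33, a34, a35, a7, a9} — 17 facts.

17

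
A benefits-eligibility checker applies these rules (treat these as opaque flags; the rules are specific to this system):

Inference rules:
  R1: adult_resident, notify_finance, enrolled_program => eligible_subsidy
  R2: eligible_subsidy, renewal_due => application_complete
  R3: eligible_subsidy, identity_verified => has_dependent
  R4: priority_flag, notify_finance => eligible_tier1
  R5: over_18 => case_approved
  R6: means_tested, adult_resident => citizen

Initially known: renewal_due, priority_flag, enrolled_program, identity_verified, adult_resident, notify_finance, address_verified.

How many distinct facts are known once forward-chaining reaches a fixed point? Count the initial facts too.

Round 1 fires R1, R4, giving eligible_subsidy, eligible_tier1.
Round 2 fires R2, R3, giving application_complete, has_dependent.
Closure: {address_verified, adult_resident, application_complete, eligible_subsidy, eligible_tier1, enrolled_program, has_dependent, identity_verified, notify_finance, priority_flag, renewal_due} — 11 facts.

11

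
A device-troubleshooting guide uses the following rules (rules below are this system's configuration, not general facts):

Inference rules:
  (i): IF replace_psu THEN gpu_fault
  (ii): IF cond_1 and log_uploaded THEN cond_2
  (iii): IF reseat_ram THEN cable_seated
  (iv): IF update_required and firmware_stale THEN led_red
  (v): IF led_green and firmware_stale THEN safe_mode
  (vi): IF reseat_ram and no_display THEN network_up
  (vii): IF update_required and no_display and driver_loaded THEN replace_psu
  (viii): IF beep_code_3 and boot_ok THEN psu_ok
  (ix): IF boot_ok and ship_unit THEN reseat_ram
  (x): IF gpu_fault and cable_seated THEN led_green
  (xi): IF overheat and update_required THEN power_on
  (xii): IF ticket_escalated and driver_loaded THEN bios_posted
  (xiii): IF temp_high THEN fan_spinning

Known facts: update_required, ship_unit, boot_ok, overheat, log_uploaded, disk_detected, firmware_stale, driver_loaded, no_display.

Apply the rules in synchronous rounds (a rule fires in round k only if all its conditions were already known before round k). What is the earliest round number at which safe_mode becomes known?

4

Round 1: (iv) [IF update_required and firmware_stale THEN led_red]; (vii) [IF update_required and no_display and driver_loaded THEN replace_psu]; (ix) [IF boot_ok and ship_unit THEN reseat_ram]; (xi) [IF overheat and update_required THEN power_on]. Adds led_red, replace_psu, reseat_ram, power_on.
Round 2: (i) [IF replace_psu THEN gpu_fault]; (iii) [IF reseat_ram THEN cable_seated]; (vi) [IF reseat_ram and no_display THEN network_up]. Adds gpu_fault, cable_seated, network_up.
Round 3: (x) [IF gpu_fault and cable_seated THEN led_green]. Adds led_green.
Round 4: (v) [IF led_green and firmware_stale THEN safe_mode]. Adds safe_mode.
safe_mode first appears in round 4.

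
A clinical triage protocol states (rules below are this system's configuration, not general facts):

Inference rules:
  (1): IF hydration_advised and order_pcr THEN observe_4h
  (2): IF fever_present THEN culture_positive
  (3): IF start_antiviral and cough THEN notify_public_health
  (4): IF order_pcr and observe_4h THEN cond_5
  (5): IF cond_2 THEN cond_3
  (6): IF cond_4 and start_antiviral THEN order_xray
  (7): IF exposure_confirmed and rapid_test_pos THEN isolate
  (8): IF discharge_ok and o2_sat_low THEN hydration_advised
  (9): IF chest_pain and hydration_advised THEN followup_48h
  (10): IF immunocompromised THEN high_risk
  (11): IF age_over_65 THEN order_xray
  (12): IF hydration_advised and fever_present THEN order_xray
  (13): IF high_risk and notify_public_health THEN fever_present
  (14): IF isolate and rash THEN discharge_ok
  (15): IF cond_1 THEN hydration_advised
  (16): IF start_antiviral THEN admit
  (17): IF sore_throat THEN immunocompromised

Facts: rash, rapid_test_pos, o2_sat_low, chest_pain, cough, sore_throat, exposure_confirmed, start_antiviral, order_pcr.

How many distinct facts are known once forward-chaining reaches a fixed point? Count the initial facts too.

Round 1: (3) [IF start_antiviral and cough THEN notify_public_health]; (7) [IF exposure_confirmed and rapid_test_pos THEN isolate]; (16) [IF start_antiviral THEN admit]; (17) [IF sore_throat THEN immunocompromised]. New: notify_public_health, isolate, admit, immunocompromised.
Round 2: (10) [IF immunocompromised THEN high_risk]; (14) [IF isolate and rash THEN discharge_ok]. New: high_risk, discharge_ok.
Round 3: (8) [IF discharge_ok and o2_sat_low THEN hydration_advised]; (13) [IF high_risk and notify_public_health THEN fever_present]. New: hydration_advised, fever_present.
Round 4: (1) [IF hydration_advised and order_pcr THEN observe_4h]; (2) [IF fever_present THEN culture_positive]; (9) [IF chest_pain and hydration_advised THEN followup_48h]; (12) [IF hydration_advised and fever_present THEN order_xray]. New: observe_4h, culture_positive, followup_48h, order_xray.
Round 5: (4) [IF order_pcr and observe_4h THEN cond_5]. New: cond_5.
Closure: {admit, chest_pain, cond_5, cough, culture_positive, discharge_ok, exposure_confirmed, fever_present, followup_48h, high_risk, hydration_advised, immunocompromised, isolate, notify_public_health, o2_sat_low, observe_4h, order_pcr, order_xray, rapid_test_pos, rash, sore_throat, start_antiviral} — 22 facts.

22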